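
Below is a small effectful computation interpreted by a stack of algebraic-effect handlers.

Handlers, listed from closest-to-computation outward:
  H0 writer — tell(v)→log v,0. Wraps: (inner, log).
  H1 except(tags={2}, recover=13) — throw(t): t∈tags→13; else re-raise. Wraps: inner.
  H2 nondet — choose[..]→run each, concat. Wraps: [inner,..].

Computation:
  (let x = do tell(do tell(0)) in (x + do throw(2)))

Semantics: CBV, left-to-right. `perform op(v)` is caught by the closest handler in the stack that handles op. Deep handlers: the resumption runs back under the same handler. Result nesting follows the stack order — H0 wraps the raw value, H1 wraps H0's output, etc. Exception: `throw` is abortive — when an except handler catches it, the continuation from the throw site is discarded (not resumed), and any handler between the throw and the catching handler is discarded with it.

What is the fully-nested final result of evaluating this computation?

Answer: [13]

Working:
tell(0) @ H0 ⇒ log+=0
tell(0) @ H0 ⇒ log+=0
throw(2) @ H1 caught ⇒ 13
H2 returns [13]
= [13]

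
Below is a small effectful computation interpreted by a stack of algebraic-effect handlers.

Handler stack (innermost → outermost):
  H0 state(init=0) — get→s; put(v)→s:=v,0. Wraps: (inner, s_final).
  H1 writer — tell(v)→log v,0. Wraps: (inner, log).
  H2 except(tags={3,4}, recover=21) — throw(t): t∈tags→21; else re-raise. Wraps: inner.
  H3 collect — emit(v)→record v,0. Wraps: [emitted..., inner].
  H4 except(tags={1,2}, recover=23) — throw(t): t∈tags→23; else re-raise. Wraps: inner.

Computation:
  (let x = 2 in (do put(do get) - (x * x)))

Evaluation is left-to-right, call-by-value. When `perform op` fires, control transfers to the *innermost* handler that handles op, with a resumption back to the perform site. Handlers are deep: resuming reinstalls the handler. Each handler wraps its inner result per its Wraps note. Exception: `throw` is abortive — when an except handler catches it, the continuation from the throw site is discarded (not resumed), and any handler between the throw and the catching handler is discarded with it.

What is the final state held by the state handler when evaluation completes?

Answer: 0

Working:
get @ H0 ⇒ 0
put(0) @ H0 ⇒ s:=0
H0 returns (-4, 0)
H1 returns ((-4, 0), ())
H2 returns ((-4, 0), ())
H3 returns [((-4, 0), ())]
H4 returns [((-4, 0), ())]
= [((-4, 0), ())]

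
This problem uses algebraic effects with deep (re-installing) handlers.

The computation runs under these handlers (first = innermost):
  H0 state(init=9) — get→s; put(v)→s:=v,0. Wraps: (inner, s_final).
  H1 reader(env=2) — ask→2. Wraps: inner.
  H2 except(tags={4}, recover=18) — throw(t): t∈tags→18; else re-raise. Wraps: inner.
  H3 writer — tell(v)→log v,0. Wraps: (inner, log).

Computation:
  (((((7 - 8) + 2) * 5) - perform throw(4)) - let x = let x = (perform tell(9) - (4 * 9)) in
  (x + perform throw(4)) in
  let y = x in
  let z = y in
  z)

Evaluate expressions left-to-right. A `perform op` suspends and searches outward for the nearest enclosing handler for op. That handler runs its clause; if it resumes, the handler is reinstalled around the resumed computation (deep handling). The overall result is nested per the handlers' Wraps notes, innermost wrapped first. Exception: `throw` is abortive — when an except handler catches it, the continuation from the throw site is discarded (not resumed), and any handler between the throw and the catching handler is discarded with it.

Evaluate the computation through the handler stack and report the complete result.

Working:
throw(4) @ H2 caught ⇒ 18
H3 returns (18, ())
= (18, ())

Answer: (18, ())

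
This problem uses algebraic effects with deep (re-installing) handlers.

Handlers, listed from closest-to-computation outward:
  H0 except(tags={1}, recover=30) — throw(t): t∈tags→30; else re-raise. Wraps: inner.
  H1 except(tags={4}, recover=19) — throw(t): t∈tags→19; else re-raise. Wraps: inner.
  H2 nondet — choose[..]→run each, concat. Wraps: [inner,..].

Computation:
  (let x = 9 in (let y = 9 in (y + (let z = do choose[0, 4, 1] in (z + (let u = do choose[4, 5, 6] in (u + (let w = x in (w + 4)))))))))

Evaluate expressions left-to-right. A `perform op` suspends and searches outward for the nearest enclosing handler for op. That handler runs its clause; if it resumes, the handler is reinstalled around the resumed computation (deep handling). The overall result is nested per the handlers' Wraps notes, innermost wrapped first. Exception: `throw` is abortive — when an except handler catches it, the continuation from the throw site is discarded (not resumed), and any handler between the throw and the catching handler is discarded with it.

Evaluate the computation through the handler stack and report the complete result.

Working:
choose[0, 4, 1] @ H2
  branch[0] choose=0:
    choose[4, 5, 6] @ H2
      branch[0] choose=4:
        H0 returns 26
        H1 returns 26
        H2 returns [26]
      branch[1] choose=5:
        H0 returns 27
        H1 returns 27
        H2 returns [27]
      branch[2] choose=6:
        H0 returns 28
        H1 returns 28
        H2 returns [28]
  branch[1] choose=4:
    choose[4, 5, 6] @ H2
      branch[0] choose=4:
        H0 returns 30
        H1 returns 30
        H2 returns [30]
      branch[1] choose=5:
        H0 returns 31
        H1 returns 31
        H2 returns [31]
      branch[2] choose=6:
        H0 returns 32
        H1 returns 32
        H2 returns [32]
  branch[2] choose=1:
    choose[4, 5, 6] @ H2
      branch[0] choose=4:
        H0 returns 27
        H1 returns 27
        H2 returns [27]
      branch[1] choose=5:
        H0 returns 28
        H1 returns 28
        H2 returns [28]
      branch[2] choose=6:
        H0 returns 29
        H1 returns 29
        H2 returns [29]
= [26, 27, 28, 30, 31, 32, 27, 28, 29]

Answer: [26, 27, 28, 30, 31, 32, 27, 28, 29]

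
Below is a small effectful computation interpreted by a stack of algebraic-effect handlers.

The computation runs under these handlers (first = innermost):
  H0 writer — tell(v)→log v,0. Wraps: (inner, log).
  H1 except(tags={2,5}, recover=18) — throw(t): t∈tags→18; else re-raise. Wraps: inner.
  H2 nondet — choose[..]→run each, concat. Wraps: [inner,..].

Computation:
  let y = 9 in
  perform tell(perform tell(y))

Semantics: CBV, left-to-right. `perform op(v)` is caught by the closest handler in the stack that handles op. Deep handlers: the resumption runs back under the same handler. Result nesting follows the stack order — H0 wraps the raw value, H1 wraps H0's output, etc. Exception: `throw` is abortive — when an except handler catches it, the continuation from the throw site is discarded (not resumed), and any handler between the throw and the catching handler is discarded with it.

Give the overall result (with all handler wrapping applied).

Answer: [(0, (9, 0))]

Working:
tell(9) @ H0 ⇒ log+=9
tell(0) @ H0 ⇒ log+=0
H0 returns (0, (9, 0))
H1 returns (0, (9, 0))
H2 returns [(0, (9, 0))]
= [(0, (9, 0))]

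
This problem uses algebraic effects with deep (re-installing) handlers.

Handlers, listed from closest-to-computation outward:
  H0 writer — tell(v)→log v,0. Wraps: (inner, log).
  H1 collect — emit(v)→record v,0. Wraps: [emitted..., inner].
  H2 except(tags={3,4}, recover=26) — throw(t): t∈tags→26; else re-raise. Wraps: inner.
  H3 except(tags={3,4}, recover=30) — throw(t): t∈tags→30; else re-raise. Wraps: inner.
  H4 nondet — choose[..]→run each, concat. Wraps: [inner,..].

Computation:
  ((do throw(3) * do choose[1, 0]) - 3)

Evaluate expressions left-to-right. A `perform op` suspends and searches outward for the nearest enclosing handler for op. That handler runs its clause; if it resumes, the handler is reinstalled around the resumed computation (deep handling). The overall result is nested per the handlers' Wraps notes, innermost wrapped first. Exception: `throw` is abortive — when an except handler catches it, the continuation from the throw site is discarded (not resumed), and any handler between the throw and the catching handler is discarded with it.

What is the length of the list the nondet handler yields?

Answer: 1

Step-by-step:
throw(3) @ H2 caught ⇒ 26
H3 returns 26
H4 returns [26]
= [26]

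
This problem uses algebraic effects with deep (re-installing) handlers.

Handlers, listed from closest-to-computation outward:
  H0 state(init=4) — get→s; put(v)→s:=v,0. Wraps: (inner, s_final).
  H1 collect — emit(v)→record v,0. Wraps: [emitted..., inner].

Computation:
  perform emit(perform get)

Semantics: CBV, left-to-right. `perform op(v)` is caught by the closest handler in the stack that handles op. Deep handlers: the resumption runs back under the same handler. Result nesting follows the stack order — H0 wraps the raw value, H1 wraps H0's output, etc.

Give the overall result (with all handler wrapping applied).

Answer: [4, (0, 4)]

Step-by-step:
get @ H0 ⇒ 4
emit(4) @ H1 ⇒ out+=4
H0 returns (0, 4)
H1 returns [4, (0, 4)]
= [4, (0, 4)]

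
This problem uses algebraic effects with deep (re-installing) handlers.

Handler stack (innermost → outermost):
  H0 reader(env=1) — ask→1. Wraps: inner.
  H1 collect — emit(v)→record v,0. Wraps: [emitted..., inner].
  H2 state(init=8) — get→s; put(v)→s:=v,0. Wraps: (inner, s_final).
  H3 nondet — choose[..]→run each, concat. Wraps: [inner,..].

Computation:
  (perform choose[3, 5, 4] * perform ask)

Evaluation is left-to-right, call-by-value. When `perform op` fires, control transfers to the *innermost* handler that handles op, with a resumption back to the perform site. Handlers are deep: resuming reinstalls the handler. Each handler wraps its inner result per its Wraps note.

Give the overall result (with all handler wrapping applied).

Step-by-step:
choose[3, 5, 4] @ H3
  branch[0] choose=3:
    ask @ H0 ⇒ 1
    H0 returns 3
    H1 returns [3]
    H2 returns ([3], 8)
    H3 returns [([3], 8)]
  branch[1] choose=5:
    ask @ H0 ⇒ 1
    H0 returns 5
    H1 returns [5]
    H2 returns ([5], 8)
    H3 returns [([5], 8)]
  branch[2] choose=4:
    ask @ H0 ⇒ 1
    H0 returns 4
    H1 returns [4]
    H2 returns ([4], 8)
    H3 returns [([4], 8)]
= [([3], 8), ([5], 8), ([4], 8)]

Answer: [([3], 8), ([5], 8), ([4], 8)]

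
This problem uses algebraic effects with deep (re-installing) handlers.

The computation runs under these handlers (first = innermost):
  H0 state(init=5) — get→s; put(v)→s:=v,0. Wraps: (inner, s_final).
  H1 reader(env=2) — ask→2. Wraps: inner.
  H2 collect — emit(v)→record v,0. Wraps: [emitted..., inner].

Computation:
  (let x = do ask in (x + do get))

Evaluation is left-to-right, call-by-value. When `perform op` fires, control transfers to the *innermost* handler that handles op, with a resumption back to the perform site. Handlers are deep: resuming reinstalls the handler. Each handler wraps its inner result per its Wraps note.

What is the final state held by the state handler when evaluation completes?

Answer: 5

Step-by-step:
ask @ H1 ⇒ 2
get @ H0 ⇒ 5
H0 returns (7, 5)
H1 returns (7, 5)
H2 returns [(7, 5)]
= [(7, 5)]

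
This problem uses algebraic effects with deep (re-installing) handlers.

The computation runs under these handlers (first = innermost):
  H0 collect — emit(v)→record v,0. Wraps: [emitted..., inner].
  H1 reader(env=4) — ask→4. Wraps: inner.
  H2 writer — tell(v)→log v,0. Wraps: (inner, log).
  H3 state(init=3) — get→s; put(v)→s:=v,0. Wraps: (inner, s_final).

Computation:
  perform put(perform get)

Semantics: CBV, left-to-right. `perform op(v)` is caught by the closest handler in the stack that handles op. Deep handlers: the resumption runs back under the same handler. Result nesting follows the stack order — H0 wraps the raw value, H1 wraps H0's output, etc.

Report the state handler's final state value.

Evaluation trace:
get @ H3 ⇒ 3
put(3) @ H3 ⇒ s:=3
H0 returns [0]
H1 returns [0]
H2 returns ([0], ())
H3 returns (([0], ()), 3)
= (([0], ()), 3)

Answer: 3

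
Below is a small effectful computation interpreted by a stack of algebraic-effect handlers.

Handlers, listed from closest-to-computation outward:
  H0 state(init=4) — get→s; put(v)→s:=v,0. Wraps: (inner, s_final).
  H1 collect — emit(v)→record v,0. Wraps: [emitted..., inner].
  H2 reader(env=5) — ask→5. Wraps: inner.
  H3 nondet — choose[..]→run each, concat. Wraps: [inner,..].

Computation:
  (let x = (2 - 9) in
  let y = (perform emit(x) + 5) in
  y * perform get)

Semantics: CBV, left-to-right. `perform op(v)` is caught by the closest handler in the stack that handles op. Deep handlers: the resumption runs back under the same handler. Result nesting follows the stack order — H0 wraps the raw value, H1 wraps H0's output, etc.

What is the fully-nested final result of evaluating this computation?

Working:
emit(-7) @ H1 ⇒ out+=-7
get @ H0 ⇒ 4
H0 returns (20, 4)
H1 returns [-7, (20, 4)]
H2 returns [-7, (20, 4)]
H3 returns [[-7, (20, 4)]]
= [[-7, (20, 4)]]

Answer: [[-7, (20, 4)]]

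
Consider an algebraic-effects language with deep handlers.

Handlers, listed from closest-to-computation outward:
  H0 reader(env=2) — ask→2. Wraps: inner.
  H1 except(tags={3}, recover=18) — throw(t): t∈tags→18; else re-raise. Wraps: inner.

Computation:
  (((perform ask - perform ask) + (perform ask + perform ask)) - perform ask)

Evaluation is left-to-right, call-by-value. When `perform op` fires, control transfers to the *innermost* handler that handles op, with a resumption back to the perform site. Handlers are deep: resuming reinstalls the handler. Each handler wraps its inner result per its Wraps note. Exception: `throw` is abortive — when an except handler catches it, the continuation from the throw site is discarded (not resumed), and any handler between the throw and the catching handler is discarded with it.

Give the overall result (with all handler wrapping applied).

Evaluation trace:
ask @ H0 ⇒ 2
ask @ H0 ⇒ 2
ask @ H0 ⇒ 2
ask @ H0 ⇒ 2
ask @ H0 ⇒ 2
H0 returns 2
H1 returns 2
= 2

Answer: 2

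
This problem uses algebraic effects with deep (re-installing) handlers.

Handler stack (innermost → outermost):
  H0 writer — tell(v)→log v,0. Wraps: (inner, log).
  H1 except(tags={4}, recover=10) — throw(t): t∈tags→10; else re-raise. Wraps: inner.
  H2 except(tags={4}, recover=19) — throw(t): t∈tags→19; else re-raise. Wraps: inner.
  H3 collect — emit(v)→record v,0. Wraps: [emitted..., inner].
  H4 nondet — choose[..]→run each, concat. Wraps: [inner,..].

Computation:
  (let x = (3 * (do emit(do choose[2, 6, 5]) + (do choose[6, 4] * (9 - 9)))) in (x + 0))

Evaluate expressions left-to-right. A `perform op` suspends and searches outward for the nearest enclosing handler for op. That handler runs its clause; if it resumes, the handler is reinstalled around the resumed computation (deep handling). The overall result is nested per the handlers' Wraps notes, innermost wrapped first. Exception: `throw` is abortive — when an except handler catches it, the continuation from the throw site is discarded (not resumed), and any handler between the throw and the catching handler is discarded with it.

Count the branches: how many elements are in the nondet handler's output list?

Answer: 6

Step-by-step:
choose[2, 6, 5] @ H4
  branch[0] choose=2:
    emit(2) @ H3 ⇒ out+=2
    choose[6, 4] @ H4
      branch[0] choose=6:
        H0 returns (0, ())
        H1 returns (0, ())
        H2 returns (0, ())
        H3 returns [2, (0, ())]
        H4 returns [[2, (0, ())]]
      branch[1] choose=4:
        H0 returns (0, ())
        H1 returns (0, ())
        H2 returns (0, ())
        H3 returns [2, (0, ())]
        H4 returns [[2, (0, ())]]
  branch[1] choose=6:
    emit(6) @ H3 ⇒ out+=6
    choose[6, 4] @ H4
      branch[0] choose=6:
        H0 returns (0, ())
        H1 returns (0, ())
        H2 returns (0, ())
        H3 returns [6, (0, ())]
        H4 returns [[6, (0, ())]]
      branch[1] choose=4:
        H0 returns (0, ())
        H1 returns (0, ())
        H2 returns (0, ())
        H3 returns [6, (0, ())]
        H4 returns [[6, (0, ())]]
  branch[2] choose=5:
    emit(5) @ H3 ⇒ out+=5
    choose[6, 4] @ H4
      branch[0] choose=6:
        H0 returns (0, ())
        H1 returns (0, ())
        H2 returns (0, ())
        H3 returns [5, (0, ())]
        H4 returns [[5, (0, ())]]
      branch[1] choose=4:
        H0 returns (0, ())
        H1 returns (0, ())
        H2 returns (0, ())
        H3 returns [5, (0, ())]
        H4 returns [[5, (0, ())]]
= [[2, (0, ())], [2, (0, ())], [6, (0, ())], [6, (0, ())], [5, (0, ())], [5, (0, ())]]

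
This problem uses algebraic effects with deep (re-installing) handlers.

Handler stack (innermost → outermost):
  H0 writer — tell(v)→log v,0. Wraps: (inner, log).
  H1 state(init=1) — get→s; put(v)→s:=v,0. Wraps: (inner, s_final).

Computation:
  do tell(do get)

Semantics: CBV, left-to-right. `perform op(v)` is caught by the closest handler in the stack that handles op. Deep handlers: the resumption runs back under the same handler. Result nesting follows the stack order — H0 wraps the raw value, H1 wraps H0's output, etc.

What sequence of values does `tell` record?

Evaluation trace:
get @ H1 ⇒ 1
tell(1) @ H0 ⇒ log+=1
H0 returns (0, (1))
H1 returns ((0, (1)), 1)
= ((0, (1)), 1)

Answer: (1)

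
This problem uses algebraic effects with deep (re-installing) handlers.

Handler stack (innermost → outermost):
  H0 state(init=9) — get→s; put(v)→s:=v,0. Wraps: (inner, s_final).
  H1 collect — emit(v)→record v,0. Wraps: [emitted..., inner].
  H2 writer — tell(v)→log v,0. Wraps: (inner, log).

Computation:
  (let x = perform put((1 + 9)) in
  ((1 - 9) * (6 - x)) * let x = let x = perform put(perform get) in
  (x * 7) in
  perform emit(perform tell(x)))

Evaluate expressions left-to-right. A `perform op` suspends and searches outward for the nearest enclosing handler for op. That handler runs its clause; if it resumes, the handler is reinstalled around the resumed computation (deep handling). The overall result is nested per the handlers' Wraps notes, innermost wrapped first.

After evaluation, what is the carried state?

Step-by-step:
put(10) @ H0 ⇒ s:=10
get @ H0 ⇒ 10
put(10) @ H0 ⇒ s:=10
tell(0) @ H2 ⇒ log+=0
emit(0) @ H1 ⇒ out+=0
H0 returns (0, 10)
H1 returns [0, (0, 10)]
H2 returns ([0, (0, 10)], (0))
= ([0, (0, 10)], (0))

Answer: 10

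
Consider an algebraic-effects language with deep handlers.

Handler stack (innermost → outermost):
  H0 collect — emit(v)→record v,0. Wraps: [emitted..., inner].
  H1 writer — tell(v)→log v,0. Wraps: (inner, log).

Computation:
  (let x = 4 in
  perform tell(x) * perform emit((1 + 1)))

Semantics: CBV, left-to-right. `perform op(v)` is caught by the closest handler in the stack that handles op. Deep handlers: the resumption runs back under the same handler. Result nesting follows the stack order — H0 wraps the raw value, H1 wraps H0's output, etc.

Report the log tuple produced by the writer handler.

Answer: (4)

Evaluation trace:
tell(4) @ H1 ⇒ log+=4
emit(2) @ H0 ⇒ out+=2
H0 returns [2, 0]
H1 returns ([2, 0], (4))
= ([2, 0], (4))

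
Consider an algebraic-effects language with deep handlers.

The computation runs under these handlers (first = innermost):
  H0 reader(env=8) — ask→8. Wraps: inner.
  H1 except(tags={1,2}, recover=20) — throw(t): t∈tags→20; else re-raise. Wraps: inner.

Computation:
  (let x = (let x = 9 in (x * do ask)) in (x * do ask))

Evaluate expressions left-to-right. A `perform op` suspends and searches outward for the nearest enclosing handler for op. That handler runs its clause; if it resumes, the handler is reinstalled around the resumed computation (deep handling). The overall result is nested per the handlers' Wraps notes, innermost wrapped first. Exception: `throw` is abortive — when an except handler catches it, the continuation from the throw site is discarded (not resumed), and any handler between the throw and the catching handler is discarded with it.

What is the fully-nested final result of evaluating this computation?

Working:
ask @ H0 ⇒ 8
ask @ H0 ⇒ 8
H0 returns 576
H1 returns 576
= 576

Answer: 576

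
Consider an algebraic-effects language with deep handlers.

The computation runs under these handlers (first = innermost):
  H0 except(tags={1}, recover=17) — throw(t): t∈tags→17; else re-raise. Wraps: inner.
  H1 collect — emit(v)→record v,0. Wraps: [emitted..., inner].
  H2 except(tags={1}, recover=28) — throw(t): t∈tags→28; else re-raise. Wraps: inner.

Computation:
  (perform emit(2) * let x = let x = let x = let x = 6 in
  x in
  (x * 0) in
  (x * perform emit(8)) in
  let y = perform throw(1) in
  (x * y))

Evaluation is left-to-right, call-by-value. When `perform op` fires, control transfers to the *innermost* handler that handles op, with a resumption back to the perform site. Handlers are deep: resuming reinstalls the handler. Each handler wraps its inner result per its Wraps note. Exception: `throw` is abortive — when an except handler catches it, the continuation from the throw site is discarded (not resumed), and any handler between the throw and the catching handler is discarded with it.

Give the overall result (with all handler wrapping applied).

Step-by-step:
emit(2) @ H1 ⇒ out+=2
emit(8) @ H1 ⇒ out+=8
throw(1) @ H0 caught ⇒ 17
H1 returns [2, 8, 17]
H2 returns [2, 8, 17]
= [2, 8, 17]

Answer: [2, 8, 17]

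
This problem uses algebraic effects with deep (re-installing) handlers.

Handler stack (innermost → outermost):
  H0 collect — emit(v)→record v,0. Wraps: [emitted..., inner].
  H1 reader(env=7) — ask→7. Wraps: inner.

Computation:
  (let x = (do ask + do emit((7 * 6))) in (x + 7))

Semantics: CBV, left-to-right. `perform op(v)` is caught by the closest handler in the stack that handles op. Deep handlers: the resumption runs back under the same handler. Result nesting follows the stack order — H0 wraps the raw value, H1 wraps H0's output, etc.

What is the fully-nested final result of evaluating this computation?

Working:
ask @ H1 ⇒ 7
emit(42) @ H0 ⇒ out+=42
H0 returns [42, 14]
H1 returns [42, 14]
= [42, 14]

Answer: [42, 14]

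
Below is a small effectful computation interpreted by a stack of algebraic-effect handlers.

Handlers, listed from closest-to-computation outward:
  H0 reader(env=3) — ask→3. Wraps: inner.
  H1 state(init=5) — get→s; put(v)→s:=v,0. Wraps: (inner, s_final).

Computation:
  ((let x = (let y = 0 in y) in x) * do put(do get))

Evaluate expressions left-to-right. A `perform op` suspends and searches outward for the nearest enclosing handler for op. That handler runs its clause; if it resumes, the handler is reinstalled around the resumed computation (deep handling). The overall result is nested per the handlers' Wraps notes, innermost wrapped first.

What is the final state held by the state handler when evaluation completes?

Working:
get @ H1 ⇒ 5
put(5) @ H1 ⇒ s:=5
H0 returns 0
H1 returns (0, 5)
= (0, 5)

Answer: 5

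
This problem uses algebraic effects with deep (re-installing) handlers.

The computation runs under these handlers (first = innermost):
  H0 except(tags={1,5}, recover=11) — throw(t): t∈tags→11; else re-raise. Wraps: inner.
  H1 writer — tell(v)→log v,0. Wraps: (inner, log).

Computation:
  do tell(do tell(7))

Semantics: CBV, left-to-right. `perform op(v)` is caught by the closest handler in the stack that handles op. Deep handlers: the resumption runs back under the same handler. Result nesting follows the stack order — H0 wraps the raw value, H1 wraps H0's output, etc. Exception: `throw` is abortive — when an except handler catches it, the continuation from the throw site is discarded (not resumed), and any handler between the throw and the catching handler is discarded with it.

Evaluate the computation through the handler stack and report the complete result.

Step-by-step:
tell(7) @ H1 ⇒ log+=7
tell(0) @ H1 ⇒ log+=0
H0 returns 0
H1 returns (0, (7, 0))
= (0, (7, 0))

Answer: (0, (7, 0))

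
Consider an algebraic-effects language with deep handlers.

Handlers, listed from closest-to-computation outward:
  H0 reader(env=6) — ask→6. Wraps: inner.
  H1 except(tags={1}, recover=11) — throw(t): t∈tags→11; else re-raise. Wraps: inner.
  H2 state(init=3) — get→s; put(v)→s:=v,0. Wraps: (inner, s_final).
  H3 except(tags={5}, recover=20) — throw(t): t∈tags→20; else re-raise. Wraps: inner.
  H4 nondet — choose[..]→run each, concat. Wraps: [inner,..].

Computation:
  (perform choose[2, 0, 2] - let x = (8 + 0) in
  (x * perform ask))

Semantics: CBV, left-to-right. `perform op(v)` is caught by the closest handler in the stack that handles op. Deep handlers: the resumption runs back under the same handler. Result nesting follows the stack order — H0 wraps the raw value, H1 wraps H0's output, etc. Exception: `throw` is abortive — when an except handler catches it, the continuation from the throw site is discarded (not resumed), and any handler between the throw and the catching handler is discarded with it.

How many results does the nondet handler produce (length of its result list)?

Answer: 3

Step-by-step:
choose[2, 0, 2] @ H4
  branch[0] choose=2:
    ask @ H0 ⇒ 6
    H0 returns -46
    H1 returns -46
    H2 returns (-46, 3)
    H3 returns (-46, 3)
    H4 returns [(-46, 3)]
  branch[1] choose=0:
    ask @ H0 ⇒ 6
    H0 returns -48
    H1 returns -48
    H2 returns (-48, 3)
    H3 returns (-48, 3)
    H4 returns [(-48, 3)]
  branch[2] choose=2:
    ask @ H0 ⇒ 6
    H0 returns -46
    H1 returns -46
    H2 returns (-46, 3)
    H3 returns (-46, 3)
    H4 returns [(-46, 3)]
= [(-46, 3), (-48, 3), (-46, 3)]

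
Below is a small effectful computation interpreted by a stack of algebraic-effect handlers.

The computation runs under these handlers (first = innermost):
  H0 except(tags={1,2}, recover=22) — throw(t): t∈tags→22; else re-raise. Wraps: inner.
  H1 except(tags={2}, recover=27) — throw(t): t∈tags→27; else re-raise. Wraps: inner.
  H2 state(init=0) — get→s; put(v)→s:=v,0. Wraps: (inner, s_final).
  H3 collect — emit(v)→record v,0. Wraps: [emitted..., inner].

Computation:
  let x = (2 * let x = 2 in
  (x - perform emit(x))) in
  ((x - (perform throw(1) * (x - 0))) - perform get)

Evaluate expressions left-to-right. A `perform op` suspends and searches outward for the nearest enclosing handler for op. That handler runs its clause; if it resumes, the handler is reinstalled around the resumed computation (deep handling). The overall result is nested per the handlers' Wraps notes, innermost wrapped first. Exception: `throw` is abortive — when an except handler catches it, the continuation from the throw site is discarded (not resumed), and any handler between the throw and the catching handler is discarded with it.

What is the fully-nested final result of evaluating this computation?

Answer: [2, (22, 0)]

Working:
emit(2) @ H3 ⇒ out+=2
throw(1) @ H0 caught ⇒ 22
H1 returns 22
H2 returns (22, 0)
H3 returns [2, (22, 0)]
= [2, (22, 0)]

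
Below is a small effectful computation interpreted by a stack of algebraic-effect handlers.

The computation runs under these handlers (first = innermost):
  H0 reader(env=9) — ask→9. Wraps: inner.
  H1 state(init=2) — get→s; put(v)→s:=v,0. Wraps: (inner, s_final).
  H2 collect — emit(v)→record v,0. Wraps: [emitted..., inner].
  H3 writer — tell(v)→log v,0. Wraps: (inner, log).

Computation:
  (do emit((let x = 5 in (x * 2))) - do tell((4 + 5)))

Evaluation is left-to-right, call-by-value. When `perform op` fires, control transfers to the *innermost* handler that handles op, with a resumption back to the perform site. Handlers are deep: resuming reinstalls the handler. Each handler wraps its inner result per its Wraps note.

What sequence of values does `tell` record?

Step-by-step:
emit(10) @ H2 ⇒ out+=10
tell(9) @ H3 ⇒ log+=9
H0 returns 0
H1 returns (0, 2)
H2 returns [10, (0, 2)]
H3 returns ([10, (0, 2)], (9))
= ([10, (0, 2)], (9))

Answer: (9)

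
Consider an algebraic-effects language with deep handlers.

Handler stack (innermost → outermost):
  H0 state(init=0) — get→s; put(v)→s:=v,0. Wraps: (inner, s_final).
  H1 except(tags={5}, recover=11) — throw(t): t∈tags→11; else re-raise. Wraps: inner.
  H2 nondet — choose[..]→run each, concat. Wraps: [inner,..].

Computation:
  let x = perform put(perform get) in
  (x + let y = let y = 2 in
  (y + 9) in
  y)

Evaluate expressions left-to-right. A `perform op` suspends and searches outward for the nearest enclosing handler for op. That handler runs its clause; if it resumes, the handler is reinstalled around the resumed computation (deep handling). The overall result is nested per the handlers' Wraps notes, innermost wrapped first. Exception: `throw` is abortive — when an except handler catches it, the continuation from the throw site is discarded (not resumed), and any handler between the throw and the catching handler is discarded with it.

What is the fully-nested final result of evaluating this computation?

Answer: [(11, 0)]

Working:
get @ H0 ⇒ 0
put(0) @ H0 ⇒ s:=0
H0 returns (11, 0)
H1 returns (11, 0)
H2 returns [(11, 0)]
= [(11, 0)]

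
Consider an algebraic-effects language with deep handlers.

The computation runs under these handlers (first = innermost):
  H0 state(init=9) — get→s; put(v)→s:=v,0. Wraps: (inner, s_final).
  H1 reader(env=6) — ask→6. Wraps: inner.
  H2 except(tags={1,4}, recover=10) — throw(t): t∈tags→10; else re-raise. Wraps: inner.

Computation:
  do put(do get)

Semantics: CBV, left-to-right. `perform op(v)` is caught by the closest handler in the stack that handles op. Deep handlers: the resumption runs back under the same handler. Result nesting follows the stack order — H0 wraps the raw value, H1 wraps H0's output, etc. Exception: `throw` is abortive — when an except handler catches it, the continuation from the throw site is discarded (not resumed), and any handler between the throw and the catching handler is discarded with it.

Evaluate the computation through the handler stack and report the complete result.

Step-by-step:
get @ H0 ⇒ 9
put(9) @ H0 ⇒ s:=9
H0 returns (0, 9)
H1 returns (0, 9)
H2 returns (0, 9)
= (0, 9)

Answer: (0, 9)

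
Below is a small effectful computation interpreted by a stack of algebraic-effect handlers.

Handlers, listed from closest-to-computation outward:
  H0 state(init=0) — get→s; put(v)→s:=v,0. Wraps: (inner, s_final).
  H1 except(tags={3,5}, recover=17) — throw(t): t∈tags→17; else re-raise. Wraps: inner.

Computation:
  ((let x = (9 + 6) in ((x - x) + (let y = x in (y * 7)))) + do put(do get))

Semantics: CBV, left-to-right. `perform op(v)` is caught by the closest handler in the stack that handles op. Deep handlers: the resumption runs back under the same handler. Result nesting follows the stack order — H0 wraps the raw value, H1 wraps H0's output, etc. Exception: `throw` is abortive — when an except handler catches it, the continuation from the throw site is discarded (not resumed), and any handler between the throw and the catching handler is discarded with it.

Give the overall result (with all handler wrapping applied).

Answer: (105, 0)

Step-by-step:
get @ H0 ⇒ 0
put(0) @ H0 ⇒ s:=0
H0 returns (105, 0)
H1 returns (105, 0)
= (105, 0)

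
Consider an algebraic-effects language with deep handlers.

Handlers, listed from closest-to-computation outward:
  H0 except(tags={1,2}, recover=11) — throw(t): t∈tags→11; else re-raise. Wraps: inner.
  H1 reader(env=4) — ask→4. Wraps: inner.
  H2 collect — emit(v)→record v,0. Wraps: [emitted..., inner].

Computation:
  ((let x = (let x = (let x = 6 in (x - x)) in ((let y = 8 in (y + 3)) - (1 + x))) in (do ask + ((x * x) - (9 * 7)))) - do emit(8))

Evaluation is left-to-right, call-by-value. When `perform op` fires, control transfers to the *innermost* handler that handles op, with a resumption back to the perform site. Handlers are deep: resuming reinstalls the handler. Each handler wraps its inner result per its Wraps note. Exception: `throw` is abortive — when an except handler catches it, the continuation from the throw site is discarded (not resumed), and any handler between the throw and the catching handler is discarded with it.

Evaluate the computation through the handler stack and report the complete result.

Step-by-step:
ask @ H1 ⇒ 4
emit(8) @ H2 ⇒ out+=8
H0 returns 41
H1 returns 41
H2 returns [8, 41]
= [8, 41]

Answer: [8, 41]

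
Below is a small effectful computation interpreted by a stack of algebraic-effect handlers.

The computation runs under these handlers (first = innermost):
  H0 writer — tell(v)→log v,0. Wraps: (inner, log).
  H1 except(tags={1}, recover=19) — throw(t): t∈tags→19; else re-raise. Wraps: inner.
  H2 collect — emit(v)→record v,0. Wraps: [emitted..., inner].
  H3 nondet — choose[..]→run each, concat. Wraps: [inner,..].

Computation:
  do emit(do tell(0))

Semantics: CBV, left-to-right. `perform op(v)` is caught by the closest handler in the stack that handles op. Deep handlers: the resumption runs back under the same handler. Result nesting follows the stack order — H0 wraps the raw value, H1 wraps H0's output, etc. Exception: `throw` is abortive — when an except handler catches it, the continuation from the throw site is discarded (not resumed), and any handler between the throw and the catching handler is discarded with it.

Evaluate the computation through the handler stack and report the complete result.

Answer: [[0, (0, (0))]]

Step-by-step:
tell(0) @ H0 ⇒ log+=0
emit(0) @ H2 ⇒ out+=0
H0 returns (0, (0))
H1 returns (0, (0))
H2 returns [0, (0, (0))]
H3 returns [[0, (0, (0))]]
= [[0, (0, (0))]]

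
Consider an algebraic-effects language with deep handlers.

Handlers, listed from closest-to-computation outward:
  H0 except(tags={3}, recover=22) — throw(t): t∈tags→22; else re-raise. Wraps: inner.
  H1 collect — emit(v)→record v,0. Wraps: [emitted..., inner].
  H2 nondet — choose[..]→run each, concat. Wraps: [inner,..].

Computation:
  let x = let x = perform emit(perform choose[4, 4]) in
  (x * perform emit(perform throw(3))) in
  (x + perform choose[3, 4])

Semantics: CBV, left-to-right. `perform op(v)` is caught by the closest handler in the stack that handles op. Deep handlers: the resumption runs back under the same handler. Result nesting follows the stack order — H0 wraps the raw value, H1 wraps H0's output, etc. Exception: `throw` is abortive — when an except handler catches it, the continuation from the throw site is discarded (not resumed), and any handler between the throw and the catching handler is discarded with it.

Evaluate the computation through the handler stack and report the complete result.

Working:
choose[4, 4] @ H2
  branch[0] choose=4:
    emit(4) @ H1 ⇒ out+=4
    throw(3) @ H0 caught ⇒ 22
    H1 returns [4, 22]
    H2 returns [[4, 22]]
  branch[1] choose=4:
    emit(4) @ H1 ⇒ out+=4
    throw(3) @ H0 caught ⇒ 22
    H1 returns [4, 22]
    H2 returns [[4, 22]]
= [[4, 22], [4, 22]]

Answer: [[4, 22], [4, 22]]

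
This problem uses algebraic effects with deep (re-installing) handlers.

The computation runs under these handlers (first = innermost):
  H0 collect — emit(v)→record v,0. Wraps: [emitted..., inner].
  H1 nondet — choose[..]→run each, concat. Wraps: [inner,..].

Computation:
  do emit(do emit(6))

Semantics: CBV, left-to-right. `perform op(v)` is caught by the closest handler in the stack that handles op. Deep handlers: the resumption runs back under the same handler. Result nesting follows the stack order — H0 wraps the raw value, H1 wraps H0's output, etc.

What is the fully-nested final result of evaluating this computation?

Working:
emit(6) @ H0 ⇒ out+=6
emit(0) @ H0 ⇒ out+=0
H0 returns [6, 0, 0]
H1 returns [[6, 0, 0]]
= [[6, 0, 0]]

Answer: [[6, 0, 0]]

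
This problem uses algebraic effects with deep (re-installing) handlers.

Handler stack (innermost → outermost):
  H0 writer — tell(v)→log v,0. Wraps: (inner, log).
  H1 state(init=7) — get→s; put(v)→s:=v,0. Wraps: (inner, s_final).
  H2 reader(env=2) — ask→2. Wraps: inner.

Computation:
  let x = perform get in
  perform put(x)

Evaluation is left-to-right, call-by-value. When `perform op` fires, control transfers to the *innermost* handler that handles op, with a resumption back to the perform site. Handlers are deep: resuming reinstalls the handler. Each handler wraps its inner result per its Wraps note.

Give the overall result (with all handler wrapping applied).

Answer: ((0, ()), 7)

Evaluation trace:
get @ H1 ⇒ 7
put(7) @ H1 ⇒ s:=7
H0 returns (0, ())
H1 returns ((0, ()), 7)
H2 returns ((0, ()), 7)
= ((0, ()), 7)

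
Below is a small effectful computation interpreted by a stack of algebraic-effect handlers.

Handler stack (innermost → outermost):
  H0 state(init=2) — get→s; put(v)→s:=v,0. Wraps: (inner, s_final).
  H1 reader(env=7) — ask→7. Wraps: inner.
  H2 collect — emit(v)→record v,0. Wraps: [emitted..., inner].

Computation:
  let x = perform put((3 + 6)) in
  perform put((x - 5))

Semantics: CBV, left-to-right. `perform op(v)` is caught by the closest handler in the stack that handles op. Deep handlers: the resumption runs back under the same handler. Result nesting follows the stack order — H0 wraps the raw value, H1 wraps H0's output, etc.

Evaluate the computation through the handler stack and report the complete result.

Answer: [(0, -5)]

Evaluation trace:
put(9) @ H0 ⇒ s:=9
put(-5) @ H0 ⇒ s:=-5
H0 returns (0, -5)
H1 returns (0, -5)
H2 returns [(0, -5)]
= [(0, -5)]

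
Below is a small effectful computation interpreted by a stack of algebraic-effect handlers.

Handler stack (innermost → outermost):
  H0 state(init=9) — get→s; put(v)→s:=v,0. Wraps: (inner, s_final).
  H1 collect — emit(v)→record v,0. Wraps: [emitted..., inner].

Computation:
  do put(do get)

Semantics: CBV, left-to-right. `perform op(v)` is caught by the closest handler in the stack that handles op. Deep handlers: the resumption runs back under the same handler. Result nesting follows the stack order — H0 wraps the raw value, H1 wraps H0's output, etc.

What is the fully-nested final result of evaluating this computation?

Step-by-step:
get @ H0 ⇒ 9
put(9) @ H0 ⇒ s:=9
H0 returns (0, 9)
H1 returns [(0, 9)]
= [(0, 9)]

Answer: [(0, 9)]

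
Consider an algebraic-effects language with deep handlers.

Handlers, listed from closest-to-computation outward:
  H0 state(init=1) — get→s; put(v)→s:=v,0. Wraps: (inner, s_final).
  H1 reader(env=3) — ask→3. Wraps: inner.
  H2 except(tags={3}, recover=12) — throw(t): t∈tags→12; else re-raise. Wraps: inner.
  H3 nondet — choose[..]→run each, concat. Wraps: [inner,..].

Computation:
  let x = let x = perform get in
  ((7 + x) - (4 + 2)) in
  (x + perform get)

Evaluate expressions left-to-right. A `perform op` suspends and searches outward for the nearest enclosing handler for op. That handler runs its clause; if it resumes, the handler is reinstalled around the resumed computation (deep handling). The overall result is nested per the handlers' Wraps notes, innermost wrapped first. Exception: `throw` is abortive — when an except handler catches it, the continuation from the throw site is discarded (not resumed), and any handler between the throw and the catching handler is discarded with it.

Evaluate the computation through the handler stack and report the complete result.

Working:
get @ H0 ⇒ 1
get @ H0 ⇒ 1
H0 returns (3, 1)
H1 returns (3, 1)
H2 returns (3, 1)
H3 returns [(3, 1)]
= [(3, 1)]

Answer: [(3, 1)]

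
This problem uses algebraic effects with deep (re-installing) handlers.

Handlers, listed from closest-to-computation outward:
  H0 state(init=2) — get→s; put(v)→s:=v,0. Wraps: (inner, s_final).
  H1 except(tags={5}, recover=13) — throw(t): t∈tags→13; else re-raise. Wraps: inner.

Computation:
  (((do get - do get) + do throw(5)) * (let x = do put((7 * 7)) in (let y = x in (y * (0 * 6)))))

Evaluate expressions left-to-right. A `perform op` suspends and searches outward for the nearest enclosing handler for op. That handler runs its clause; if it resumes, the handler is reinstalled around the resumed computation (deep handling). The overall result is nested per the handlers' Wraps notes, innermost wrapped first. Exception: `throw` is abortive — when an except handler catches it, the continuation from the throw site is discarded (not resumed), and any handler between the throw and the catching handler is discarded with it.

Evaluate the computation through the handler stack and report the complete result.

Answer: 13

Working:
get @ H0 ⇒ 2
get @ H0 ⇒ 2
throw(5) @ H1 caught ⇒ 13
= 13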